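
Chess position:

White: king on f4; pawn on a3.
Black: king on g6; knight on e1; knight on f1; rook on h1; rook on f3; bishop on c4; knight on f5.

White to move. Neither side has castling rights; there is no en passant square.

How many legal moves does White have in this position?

White to move; king on f4.
In check: yes, from the black rook on f3.
Legal moves: Ke5, Kg4, Ke4.
Count: 3.

3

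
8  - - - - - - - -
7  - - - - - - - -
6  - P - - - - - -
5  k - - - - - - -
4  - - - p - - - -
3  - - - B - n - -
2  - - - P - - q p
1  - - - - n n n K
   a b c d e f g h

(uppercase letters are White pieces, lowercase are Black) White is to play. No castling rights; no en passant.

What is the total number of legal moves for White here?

0

White to move; king on h1.
In check: yes, from the black queen on g2.
Legal moves: none.
Count: 0.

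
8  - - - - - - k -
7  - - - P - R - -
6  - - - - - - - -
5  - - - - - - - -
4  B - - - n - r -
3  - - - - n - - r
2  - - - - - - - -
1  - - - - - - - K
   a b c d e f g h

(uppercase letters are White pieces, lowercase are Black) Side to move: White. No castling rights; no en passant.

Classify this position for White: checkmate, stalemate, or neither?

White to move; white king on h1.
In check: yes, from the black rook on h3.
King squares — g1: attacked by Rg4; g2: attacked by Ne3; h2: attacked by Rh3.
Legal moves for White: none.
In check with no legal moves → checkmate.

checkmate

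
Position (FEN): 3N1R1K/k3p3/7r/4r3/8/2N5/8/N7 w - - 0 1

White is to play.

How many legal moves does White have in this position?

White to move; king on h8.
In check: yes, from the black rook on h6.
Legal moves: Kg8, Kg7.
Count: 2.

2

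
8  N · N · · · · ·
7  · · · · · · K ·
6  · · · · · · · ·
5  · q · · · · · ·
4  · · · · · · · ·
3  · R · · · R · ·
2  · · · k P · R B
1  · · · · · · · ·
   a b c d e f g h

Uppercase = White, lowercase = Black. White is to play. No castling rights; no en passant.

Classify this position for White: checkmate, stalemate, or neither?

neither

White to move; white king on g7.
In check: no.
Legal moves for White include: Ne7, Na7, Nd6, Ncb6, Nc7, Nab6, Kh8, Kg8, Kf8, Kh7, Kf7, Kh6, Kg6, Kf6, Rf8, Rf7, Rf6, Rf5, ... (list truncated; more exist).
White has legal moves and is not in check → neither.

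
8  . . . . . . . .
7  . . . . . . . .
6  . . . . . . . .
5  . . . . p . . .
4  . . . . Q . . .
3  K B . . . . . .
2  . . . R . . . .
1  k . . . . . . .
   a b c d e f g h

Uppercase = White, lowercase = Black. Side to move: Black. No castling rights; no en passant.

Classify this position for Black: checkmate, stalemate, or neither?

stalemate

Black to move; black king on a1.
In check: no.
King squares — b1: attacked by Qe4; a2: attacked by Rd2; b2: attacked by Rd2.
Legal moves for Black: none.
Not in check and no legal moves → stalemate.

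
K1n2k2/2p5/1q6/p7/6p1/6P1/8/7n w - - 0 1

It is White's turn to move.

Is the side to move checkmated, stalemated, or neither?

stalemate

White to move; white king on a8.
In check: no.
King squares — a7: attacked by Qb6; b7: attacked by Qb6; b8: attacked by Qb6.
Legal moves for White: none.
Not in check and no legal moves → stalemate.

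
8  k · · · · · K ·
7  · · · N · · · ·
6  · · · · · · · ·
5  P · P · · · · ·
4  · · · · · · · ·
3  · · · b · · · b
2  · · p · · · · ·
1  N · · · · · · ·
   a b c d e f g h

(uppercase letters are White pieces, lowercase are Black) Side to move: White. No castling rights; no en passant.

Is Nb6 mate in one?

no

After Nb6: black king on a8; in check: yes, from the white knight on b6.
Black has 3 legal replies: Kb8, Kb7, Ka7.
In check but a legal move exists → not checkmate.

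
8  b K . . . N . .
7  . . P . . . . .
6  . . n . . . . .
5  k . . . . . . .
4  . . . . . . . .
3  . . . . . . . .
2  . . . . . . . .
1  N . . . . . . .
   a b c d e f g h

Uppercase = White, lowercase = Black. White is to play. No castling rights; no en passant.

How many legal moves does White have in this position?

2

White to move; king on b8.
In check: yes, from the black knight on c6.
Legal moves: Kc8, Kxa8.
Count: 2.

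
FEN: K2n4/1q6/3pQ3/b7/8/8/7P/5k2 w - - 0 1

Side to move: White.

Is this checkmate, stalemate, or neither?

White to move; white king on a8.
In check: yes, from the black queen on b7.
King squares — a7: attacked by Qb7; b7: attacked by Nd8; b8: attacked by Qb7.
Legal moves for White: none.
In check with no legal moves → checkmate.

checkmate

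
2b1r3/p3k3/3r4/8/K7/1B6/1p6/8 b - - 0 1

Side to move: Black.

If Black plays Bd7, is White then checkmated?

no

After Bd7: white king on a4; in check: yes, from the black bishop on d7.
White has 3 legal replies: Ka5, Kb4, Ka3.
In check but a legal move exists → not checkmate.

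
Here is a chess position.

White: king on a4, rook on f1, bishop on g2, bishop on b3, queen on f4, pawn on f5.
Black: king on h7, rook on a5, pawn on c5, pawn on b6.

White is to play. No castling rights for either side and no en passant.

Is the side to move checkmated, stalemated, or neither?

White to move; white king on a4.
In check: yes, from the black rook on a5.
King squares — a3: attacked by Ra5; b3: own bishop; b4: attacked by Pc5; a5: attacked by Pb6; b5: attacked by Ra5.
Legal moves for White: none.
In check with no legal moves → checkmate.

checkmate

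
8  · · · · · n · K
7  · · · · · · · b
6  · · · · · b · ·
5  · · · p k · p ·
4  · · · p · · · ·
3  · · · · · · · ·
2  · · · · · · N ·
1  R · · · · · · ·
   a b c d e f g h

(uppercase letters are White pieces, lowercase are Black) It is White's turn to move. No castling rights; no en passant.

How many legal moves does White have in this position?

0

White to move; king on h8.
In check: yes, from the black bishop on f6.
Legal moves: none.
Count: 0.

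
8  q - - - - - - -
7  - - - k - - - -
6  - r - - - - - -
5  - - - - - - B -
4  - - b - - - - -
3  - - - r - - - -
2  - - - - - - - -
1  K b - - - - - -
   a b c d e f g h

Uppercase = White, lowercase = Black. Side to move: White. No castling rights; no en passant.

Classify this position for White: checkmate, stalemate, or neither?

White to move; white king on a1.
In check: yes, from the black queen on a8.
King squares — b1: attacked by Rb6; a2: attacked by Bb1; b2: attacked by Rb6.
Legal moves for White: none.
In check with no legal moves → checkmate.

checkmate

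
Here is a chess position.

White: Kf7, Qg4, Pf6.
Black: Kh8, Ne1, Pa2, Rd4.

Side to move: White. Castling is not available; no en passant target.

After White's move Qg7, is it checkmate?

yes

After Qg7: black king on h8; in check: yes, from the white queen on g7.
King squares — g7: attacked by Pf6; h7: attacked by Qg7; g8: attacked by Kf7.
Black has no legal moves → checkmate.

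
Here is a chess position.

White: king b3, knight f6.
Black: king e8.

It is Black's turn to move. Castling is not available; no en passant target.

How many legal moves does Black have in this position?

Black to move; king on e8.
In check: yes, from the white knight on f6.
Legal moves: Kf8, Kd8, Kf7, Ke7.
Count: 4.

4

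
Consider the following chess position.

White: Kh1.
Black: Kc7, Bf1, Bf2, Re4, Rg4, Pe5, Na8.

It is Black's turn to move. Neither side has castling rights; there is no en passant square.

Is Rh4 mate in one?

After Rh4: white king on h1; in check: yes, from the black rook on h4.
King squares — g1: attacked by Bf2; g2: attacked by Bf1; h2: attacked by Rh4.
White has no legal moves → checkmate.

yes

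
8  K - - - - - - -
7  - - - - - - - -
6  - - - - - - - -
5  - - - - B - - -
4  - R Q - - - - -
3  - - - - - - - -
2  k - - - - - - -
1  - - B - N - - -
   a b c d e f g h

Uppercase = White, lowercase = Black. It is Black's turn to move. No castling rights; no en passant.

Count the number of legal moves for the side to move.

Black to move; king on a2.
In check: yes, from the white queen on c4.
Legal moves: none.
Count: 0.

0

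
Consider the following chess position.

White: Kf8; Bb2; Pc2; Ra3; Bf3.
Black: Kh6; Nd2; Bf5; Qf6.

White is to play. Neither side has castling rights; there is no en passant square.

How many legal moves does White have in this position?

3

White to move; king on f8.
In check: yes, from the black queen on f6.
Legal moves: Kg8, Ke8, Bxf6.
Count: 3.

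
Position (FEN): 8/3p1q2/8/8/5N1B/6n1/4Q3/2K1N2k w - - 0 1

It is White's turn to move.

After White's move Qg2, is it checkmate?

yes

After Qg2: black king on h1; in check: yes, from the white queen on g2.
King squares — g1: attacked by Qg2; g2: attacked by Ne1; h2: attacked by Qg2.
Black has no legal moves → checkmate.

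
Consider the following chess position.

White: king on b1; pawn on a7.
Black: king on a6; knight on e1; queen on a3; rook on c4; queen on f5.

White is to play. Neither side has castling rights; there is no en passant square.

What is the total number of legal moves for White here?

White to move; king on b1.
In check: yes, from the black queen on f5.
Legal moves: none.
Count: 0.

0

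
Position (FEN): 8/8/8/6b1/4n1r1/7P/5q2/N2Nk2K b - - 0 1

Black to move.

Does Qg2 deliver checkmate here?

After Qg2: white king on h1; in check: yes, from the black queen on g2.
King squares — g1: attacked by Qg2; g2: attacked by Rg4; h2: attacked by Qg2.
White has no legal moves → checkmate.

yes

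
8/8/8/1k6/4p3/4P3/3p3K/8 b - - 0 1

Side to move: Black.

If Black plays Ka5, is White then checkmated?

After Ka5: white king on h2; in check: no.
White is not in check, so this cannot be checkmate.

no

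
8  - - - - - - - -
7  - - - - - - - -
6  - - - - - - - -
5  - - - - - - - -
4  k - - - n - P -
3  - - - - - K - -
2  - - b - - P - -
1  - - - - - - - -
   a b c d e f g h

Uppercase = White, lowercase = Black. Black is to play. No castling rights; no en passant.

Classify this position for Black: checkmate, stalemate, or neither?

Black to move; black king on a4.
In check: no.
Legal moves for Black: Nf6, Nd6, Ng5+, Nc5, Ng3, Nc3, Nxf2, Nd2+, Kb5, Ka5, Kb4, Kb3, Ka3, Bd3, Bb3, Bd1+, Bb1.
Black has 17 legal moves and is not in check → neither.

neither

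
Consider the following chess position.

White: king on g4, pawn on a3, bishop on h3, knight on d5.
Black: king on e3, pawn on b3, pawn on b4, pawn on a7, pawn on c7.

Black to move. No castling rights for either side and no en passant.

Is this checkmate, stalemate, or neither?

Black to move; black king on e3.
In check: yes, from the white knight on d5.
King squares — d2: available; e2: available; f2: available; d3: available; f3: attacked by Kg4; d4: available; e4: available; f4: attacked by Kg4.
Legal moves for Black: Ke4, Kd4, Kd3, Kf2, Ke2, Kd2.
Black is in check but has 6 legal moves → neither.

neither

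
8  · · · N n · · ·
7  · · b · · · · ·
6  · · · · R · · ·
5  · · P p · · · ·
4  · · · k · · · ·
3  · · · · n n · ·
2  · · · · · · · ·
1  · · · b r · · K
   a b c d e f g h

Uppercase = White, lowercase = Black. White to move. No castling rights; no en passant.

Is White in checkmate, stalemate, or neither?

White to move; white king on h1.
In check: yes, from the black rook on e1.
King squares — g1: attacked by Re1; g2: attacked by Ne3; h2: attacked by Nf3.
Legal moves for White: none.
In check with no legal moves → checkmate.

checkmate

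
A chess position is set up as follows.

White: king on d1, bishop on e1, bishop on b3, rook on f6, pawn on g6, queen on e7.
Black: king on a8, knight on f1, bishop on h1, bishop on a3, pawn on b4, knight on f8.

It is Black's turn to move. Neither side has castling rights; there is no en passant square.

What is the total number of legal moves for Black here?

Black to move; king on a8.
In check: no.
Legal moves: Nh7, Nd7, Nxg6, Ne6, Kb8, Bb2, Bc1, Bb7, Bc6, Bd5, Be4, Bf3+, Bg2, Ng3, Ne3+, Nh2, Nd2.
Count: 17.

17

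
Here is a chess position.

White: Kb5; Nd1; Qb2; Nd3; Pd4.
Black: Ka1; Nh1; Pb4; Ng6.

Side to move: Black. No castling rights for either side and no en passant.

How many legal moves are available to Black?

Black to move; king on a1.
In check: yes, from the white queen on b2.
Legal moves: none.
Count: 0.

0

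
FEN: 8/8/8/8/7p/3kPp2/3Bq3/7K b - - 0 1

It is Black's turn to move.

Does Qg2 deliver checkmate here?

After Qg2: white king on h1; in check: yes, from the black queen on g2.
King squares — g1: attacked by Qg2; g2: attacked by Pf3; h2: attacked by Qg2.
White has no legal moves → checkmate.

yes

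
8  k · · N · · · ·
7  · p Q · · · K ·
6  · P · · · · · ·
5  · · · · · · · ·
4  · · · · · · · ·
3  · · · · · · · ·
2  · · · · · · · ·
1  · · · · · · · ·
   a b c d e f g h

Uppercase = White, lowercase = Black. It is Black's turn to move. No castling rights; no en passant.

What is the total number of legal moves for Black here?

Black to move; king on a8.
In check: no.
Legal moves: none.
Count: 0.

0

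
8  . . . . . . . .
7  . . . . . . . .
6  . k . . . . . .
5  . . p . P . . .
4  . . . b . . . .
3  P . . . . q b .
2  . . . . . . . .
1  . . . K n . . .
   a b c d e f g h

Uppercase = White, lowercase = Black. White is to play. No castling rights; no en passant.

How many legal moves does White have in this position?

2

White to move; king on d1.
In check: yes, from the black queen on f3.
Legal moves: Kd2, Kc1.
Count: 2.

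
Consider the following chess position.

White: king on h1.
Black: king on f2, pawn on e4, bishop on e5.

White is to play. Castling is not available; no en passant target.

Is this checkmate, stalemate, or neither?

stalemate

White to move; white king on h1.
In check: no.
King squares — g1: attacked by Kf2; g2: attacked by Kf2; h2: attacked by Be5.
Legal moves for White: none.
Not in check and no legal moves → stalemate.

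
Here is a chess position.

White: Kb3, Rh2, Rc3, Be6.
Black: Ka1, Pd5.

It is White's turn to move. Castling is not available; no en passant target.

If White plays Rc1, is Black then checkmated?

yes

After Rc1: black king on a1; in check: yes, from the white rook on c1.
King squares — b1: attacked by Rc1; a2: attacked by Rh2; b2: attacked by Rh2.
Black has no legal moves → checkmate.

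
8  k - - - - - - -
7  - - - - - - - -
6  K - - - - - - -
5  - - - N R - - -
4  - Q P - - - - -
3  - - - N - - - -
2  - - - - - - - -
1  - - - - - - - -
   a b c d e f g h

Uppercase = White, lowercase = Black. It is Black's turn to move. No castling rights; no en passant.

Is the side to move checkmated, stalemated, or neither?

stalemate

Black to move; black king on a8.
In check: no.
King squares — a7: attacked by Ka6; b7: attacked by Qb4; b8: attacked by Qb4.
Legal moves for Black: none.
Not in check and no legal moves → stalemate.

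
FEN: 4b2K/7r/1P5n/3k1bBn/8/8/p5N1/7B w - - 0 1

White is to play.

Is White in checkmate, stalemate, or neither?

checkmate

White to move; white king on h8.
In check: yes, from the black rook on h7.
King squares — g7: attacked by Nh5; h7: attacked by Bf5; g8: attacked by Nh6.
Legal moves for White: none.
In check with no legal moves → checkmate.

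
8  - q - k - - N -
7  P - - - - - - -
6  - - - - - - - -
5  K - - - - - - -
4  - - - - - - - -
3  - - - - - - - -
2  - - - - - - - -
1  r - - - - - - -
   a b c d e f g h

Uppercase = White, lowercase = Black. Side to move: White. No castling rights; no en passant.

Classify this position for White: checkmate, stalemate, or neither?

checkmate

White to move; white king on a5.
In check: yes, from the black rook on a1.
King squares — a4: attacked by Ra1; b4: attacked by Qb8; b5: attacked by Qb8; a6: attacked by Ra1; b6: attacked by Qb8.
Legal moves for White: none.
In check with no legal moves → checkmate.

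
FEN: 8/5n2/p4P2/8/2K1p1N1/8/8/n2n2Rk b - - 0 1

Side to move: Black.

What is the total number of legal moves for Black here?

1

Black to move; king on h1.
In check: yes, from the white rook on g1.
Legal moves: Kxg1.
Count: 1.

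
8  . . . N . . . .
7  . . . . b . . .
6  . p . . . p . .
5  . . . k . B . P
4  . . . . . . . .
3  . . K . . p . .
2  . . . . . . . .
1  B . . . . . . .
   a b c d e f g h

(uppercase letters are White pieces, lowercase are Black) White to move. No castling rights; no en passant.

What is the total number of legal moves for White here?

22

White to move; king on c3.
In check: no.
Legal moves: Nf7, Nb7, Ne6, Nc6, Bc8, Bh7, Bd7, Bg6, Be6+, Bg4, Be4+, Bh3, Bd3, Bc2, Bb1, Kd3, Kb3, Kd2, Kc2, Kb2, Bb2, h6.
Count: 22.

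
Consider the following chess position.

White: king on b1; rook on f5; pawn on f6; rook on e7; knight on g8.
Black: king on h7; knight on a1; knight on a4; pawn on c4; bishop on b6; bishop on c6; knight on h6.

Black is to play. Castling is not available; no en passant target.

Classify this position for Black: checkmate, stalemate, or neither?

Black to move; black king on h7.
In check: yes, from the white rook on e7.
King squares — g6: available; h6: own knight; g7: attacked by Pf6; g8: available; h8: available.
Legal moves for Black: Kh8, Kxg8, Kg6, Nf7.
Black is in check but has 4 legal moves → neither.

neither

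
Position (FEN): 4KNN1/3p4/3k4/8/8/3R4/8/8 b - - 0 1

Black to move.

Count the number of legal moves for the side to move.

Black to move; king on d6.
In check: yes, from the white rook on d3.
Legal moves: Kc7, Kc6, Ke5, Kc5.
Count: 4.

4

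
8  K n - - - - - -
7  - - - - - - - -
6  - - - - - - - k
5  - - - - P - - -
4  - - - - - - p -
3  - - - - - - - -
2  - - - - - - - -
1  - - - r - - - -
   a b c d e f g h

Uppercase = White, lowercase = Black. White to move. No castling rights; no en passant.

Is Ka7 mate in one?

no

After Ka7: black king on h6; in check: no.
Black is not in check, so this cannot be checkmate.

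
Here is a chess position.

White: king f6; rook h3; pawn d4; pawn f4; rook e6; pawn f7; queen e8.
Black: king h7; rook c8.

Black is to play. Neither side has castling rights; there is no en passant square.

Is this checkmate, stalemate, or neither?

Black to move; black king on h7.
In check: yes, from the white rook on h3.
King squares — g6: attacked by Kf6; h6: attacked by Rh3; g7: attacked by Kf6; g8: attacked by Pf7; h8: attacked by Rh3.
Legal moves for Black: none.
In check with no legal moves → checkmate.

checkmate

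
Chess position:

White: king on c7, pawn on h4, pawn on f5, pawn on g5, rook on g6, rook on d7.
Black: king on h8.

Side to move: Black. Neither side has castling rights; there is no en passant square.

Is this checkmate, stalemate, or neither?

Black to move; black king on h8.
In check: no.
King squares — g7: attacked by Rg6; h7: attacked by Rd7; g8: attacked by Rg6.
Legal moves for Black: none.
Not in check and no legal moves → stalemate.

stalemate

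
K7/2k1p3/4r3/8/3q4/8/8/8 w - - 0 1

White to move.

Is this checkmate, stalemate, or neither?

stalemate

White to move; white king on a8.
In check: no.
King squares — a7: attacked by Qd4; b7: attacked by Kc7; b8: attacked by Kc7.
Legal moves for White: none.
Not in check and no legal moves → stalemate.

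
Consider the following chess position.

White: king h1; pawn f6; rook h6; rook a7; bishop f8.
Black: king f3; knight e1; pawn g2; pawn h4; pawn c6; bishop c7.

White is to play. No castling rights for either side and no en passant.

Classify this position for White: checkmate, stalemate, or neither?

White to move; white king on h1.
In check: yes, from the black pawn on g2.
Legal moves for White: Kg1.
White is in check but has 1 legal move → neither.

neither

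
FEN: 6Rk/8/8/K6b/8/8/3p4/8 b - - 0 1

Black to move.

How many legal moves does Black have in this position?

2

Black to move; king on h8.
In check: yes, from the white rook on g8.
Legal moves: Kxg8, Kh7.
Count: 2.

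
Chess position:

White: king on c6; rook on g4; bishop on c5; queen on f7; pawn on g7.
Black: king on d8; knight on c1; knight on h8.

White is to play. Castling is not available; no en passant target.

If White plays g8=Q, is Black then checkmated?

yes

After g8=Q: black king on d8; in check: yes, from the white queen on g8.
King squares — c7: attacked by Kc6; d7: attacked by Kc6; e7: attacked by Bc5; c8: attacked by Qg8; e8: attacked by Qf7.
Black has no legal moves → checkmate.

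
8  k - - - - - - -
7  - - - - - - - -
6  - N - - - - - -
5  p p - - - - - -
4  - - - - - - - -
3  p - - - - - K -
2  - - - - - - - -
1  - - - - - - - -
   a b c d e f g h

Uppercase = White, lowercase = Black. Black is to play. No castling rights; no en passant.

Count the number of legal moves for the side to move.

Black to move; king on a8.
In check: yes, from the white knight on b6.
Legal moves: Kb8, Kb7, Ka7.
Count: 3.

3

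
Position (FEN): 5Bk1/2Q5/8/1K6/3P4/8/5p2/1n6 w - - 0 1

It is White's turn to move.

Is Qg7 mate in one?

yes

After Qg7: black king on g8; in check: yes, from the white queen on g7.
King squares — f7: attacked by Qg7; g7: attacked by Bf8; h7: attacked by Qg7; f8: attacked by Qg7; h8: attacked by Qg7.
Black has no legal moves → checkmate.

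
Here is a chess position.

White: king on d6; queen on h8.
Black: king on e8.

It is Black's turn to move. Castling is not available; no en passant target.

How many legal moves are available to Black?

1

Black to move; king on e8.
In check: yes, from the white queen on h8.
Legal moves: Kf7.
Count: 1.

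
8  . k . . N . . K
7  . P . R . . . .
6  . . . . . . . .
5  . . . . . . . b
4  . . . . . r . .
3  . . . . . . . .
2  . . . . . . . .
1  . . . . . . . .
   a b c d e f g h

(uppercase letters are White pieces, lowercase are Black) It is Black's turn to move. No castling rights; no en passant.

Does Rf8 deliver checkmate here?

After Rf8: white king on h8; in check: yes, from the black rook on f8.
White has 2 legal replies: Kh7, Kg7.
In check but a legal move exists → not checkmate.

no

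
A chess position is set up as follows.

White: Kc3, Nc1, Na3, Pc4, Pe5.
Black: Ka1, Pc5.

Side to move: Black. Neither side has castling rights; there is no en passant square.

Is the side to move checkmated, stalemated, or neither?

stalemate

Black to move; black king on a1.
In check: no.
King squares — b1: attacked by Na3; a2: attacked by Nc1; b2: attacked by Kc3.
Legal moves for Black: none.
Not in check and no legal moves → stalemate.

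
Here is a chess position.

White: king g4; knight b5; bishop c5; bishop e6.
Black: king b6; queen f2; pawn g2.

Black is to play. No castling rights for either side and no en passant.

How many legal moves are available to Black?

7

Black to move; king on b6.
In check: yes, from the white bishop on c5.
Legal moves: Kb7, Kc6, Ka6, Kxc5, Kxb5, Ka5, Qxc5.
Count: 7.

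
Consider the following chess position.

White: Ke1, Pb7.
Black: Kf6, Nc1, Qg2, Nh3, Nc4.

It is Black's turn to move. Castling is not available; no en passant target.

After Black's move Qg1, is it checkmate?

yes

After Qg1: white king on e1; in check: yes, from the black queen on g1.
King squares — d1: attacked by Qg1; f1: attacked by Qg1; d2: attacked by Nc4; e2: attacked by Nc1; f2: attacked by Qg1.
White has no legal moves → checkmate.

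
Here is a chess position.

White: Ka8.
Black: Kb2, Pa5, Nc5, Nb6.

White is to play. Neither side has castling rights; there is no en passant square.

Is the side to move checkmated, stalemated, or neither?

neither

White to move; white king on a8.
In check: yes, from the black knight on b6.
Legal moves for White: Kb8, Ka7.
White is in check but has 2 legal moves → neither.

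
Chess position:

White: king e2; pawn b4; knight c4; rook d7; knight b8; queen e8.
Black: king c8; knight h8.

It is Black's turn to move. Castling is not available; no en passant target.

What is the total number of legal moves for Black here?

0

Black to move; king on c8.
In check: yes, from the white queen on e8.
Legal moves: none.
Count: 0.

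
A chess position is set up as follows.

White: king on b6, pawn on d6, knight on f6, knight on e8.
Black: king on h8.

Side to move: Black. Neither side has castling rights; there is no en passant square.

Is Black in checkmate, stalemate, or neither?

stalemate

Black to move; black king on h8.
In check: no.
King squares — g7: attacked by Ne8; h7: attacked by Nf6; g8: attacked by Nf6.
Legal moves for Black: none.
Not in check and no legal moves → stalemate.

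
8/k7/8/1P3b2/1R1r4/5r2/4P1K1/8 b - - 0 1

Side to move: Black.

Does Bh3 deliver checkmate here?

After Bh3: white king on g2; in check: yes, from the black bishop on h3.
White has 4 legal replies: Kxf3, Kh2, Kh1, Kg1.
In check but a legal move exists → not checkmate.

no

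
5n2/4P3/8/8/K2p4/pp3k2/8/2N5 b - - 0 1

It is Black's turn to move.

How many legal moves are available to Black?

Black to move; king on f3.
In check: no.
Legal moves: Nh7, Nd7, Ng6, Ne6, Kg4, Kf4, Ke4, Kg3, Ke3, Kg2, Kf2, d3, b2, a2.
Count: 14.

14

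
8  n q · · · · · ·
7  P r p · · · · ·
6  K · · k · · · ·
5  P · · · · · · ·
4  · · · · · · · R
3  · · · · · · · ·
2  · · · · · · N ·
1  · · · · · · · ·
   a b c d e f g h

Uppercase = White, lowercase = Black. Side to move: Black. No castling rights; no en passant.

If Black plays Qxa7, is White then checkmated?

After Qxa7: white king on a6; in check: yes, from the black queen on a7.
King squares — a5: own pawn; b5: attacked by Rb7; b6: attacked by Qa7; a7: attacked by Rb7; b7: attacked by Qa7.
White has no legal moves → checkmate.

yes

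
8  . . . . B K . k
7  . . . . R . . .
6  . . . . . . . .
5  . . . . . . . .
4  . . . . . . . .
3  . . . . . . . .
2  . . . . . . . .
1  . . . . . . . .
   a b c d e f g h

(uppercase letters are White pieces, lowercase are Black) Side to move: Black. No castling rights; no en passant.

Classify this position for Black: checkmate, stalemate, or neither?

stalemate

Black to move; black king on h8.
In check: no.
King squares — g7: attacked by Re7; h7: attacked by Re7; g8: attacked by Kf8.
Legal moves for Black: none.
Not in check and no legal moves → stalemate.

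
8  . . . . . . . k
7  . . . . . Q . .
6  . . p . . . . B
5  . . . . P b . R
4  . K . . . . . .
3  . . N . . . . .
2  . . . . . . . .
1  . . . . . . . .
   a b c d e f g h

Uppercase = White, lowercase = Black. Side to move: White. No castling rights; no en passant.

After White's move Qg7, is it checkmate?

After Qg7: black king on h8; in check: yes, from the white queen on g7.
King squares — g7: attacked by Bh6; h7: attacked by Qg7; g8: attacked by Qg7.
Black has no legal moves → checkmate.

yes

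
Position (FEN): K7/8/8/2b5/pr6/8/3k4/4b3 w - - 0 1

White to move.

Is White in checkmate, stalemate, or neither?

White to move; white king on a8.
In check: no.
King squares — a7: attacked by Bc5; b7: attacked by Rb4; b8: attacked by Rb4.
Legal moves for White: none.
Not in check and no legal moves → stalemate.

stalemate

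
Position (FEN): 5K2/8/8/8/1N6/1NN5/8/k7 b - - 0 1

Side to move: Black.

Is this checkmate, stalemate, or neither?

neither

Black to move; black king on a1.
In check: yes, from the white knight on b3.
King squares — b1: attacked by Nc3; a2: attacked by Nc3; b2: available.
Legal moves for Black: Kb2.
Black is in check but has 1 legal move → neither.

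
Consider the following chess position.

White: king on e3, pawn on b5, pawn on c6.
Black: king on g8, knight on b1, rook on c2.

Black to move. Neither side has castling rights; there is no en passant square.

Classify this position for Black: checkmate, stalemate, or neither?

Black to move; black king on g8.
In check: no.
Legal moves for Black include: Kh8, Kf8, Kh7, Kg7, Kf7, Rxc6, Rc5, Rc4, Rc3+, Rh2, Rg2, Rf2, Re2+, Rd2, Rb2, Ra2, Rc1, Nc3, ... (list truncated; more exist).
Black has legal moves and is not in check → neither.

neither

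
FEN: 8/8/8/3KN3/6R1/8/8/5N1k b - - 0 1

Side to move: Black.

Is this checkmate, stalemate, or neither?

Black to move; black king on h1.
In check: no.
King squares — g1: attacked by Rg4; g2: attacked by Rg4; h2: attacked by Nf1.
Legal moves for Black: none.
Not in check and no legal moves → stalemate.

stalemate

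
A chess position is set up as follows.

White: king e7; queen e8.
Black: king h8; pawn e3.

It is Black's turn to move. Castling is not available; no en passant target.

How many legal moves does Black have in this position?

2

Black to move; king on h8.
In check: yes, from the white queen on e8.
Legal moves: Kh7, Kg7.
Count: 2.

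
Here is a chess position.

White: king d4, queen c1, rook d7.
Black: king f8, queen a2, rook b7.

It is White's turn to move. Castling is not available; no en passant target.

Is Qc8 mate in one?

yes

After Qc8: black king on f8; in check: yes, from the white queen on c8.
King squares — e7: attacked by Rd7; f7: attacked by Rd7; g7: attacked by Rd7; e8: attacked by Qc8; g8: attacked by Qc8.
Black has no legal moves → checkmate.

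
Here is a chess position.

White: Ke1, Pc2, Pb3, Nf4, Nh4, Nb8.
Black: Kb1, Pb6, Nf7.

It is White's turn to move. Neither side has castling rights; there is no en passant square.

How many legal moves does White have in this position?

23

White to move; king on e1.
In check: no.
Legal moves: Nd7, Nc6, Na6, Nhg6, Nf5, Nf3, Nhg2, Nfg6, Ne6, Nh5, Nd5, Nh3, Nd3, Nfg2, Ne2, Kf2, Ke2, Kd2, Kf1, Kd1, b4, c3, c4.
Count: 23.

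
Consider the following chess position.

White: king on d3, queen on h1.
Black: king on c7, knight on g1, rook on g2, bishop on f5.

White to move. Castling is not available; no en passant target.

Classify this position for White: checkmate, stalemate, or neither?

neither

White to move; white king on d3.
In check: yes, from the black bishop on f5.
Legal moves for White: Kd4, Kc4, Ke3, Kc3.
White is in check but has 4 legal moves → neither.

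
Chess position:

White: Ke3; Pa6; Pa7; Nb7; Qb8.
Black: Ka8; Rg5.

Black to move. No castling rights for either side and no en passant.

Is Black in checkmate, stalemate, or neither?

Black to move; black king on a8.
In check: yes, from the white queen on b8.
King squares — a7: attacked by Qb8; b7: attacked by Pa6; b8: attacked by Pa7.
Legal moves for Black: none.
In check with no legal moves → checkmate.

checkmate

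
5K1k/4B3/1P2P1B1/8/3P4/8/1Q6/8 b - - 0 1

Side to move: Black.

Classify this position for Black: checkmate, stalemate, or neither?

stalemate

Black to move; black king on h8.
In check: no.
King squares — g7: attacked by Kf8; h7: attacked by Bg6; g8: attacked by Kf8.
Legal moves for Black: none.
Not in check and no legal moves → stalemate.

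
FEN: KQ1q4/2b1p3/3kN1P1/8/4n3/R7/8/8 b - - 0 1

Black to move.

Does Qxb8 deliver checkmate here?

yes

After Qxb8: white king on a8; in check: yes, from the black queen on b8.
King squares — a7: attacked by Qb8; b7: attacked by Qb8; b8: attacked by Bc7.
White has no legal moves → checkmate.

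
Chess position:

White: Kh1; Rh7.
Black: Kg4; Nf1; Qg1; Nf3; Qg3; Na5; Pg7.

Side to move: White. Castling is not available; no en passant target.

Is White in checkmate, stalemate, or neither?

White to move; white king on h1.
In check: yes, from the black queen on g1.
King squares — g1: attacked by Nf3; g2: attacked by Qg1; h2: attacked by Nf1.
Legal moves for White: none.
In check with no legal moves → checkmate.

checkmate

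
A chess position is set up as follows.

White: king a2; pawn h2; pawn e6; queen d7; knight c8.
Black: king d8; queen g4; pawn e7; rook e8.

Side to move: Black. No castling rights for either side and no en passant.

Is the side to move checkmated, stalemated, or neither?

Black to move; black king on d8.
In check: yes, from the white queen on d7.
King squares — c7: attacked by Qd7; d7: attacked by Pe6; e7: own pawn; c8: attacked by Qd7; e8: own rook.
Legal moves for Black: none.
In check with no legal moves → checkmate.

checkmate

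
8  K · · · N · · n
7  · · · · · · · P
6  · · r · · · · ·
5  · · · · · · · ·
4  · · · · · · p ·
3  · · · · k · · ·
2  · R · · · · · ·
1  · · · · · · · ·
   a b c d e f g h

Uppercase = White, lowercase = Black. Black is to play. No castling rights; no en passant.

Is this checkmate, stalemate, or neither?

neither

Black to move; black king on e3.
In check: no.
Legal moves for Black include: Nf7, Ng6, Rc8+, Rc7, Rh6, Rg6, Rf6, Re6, Rd6, Rb6, Ra6+, Rc5, Rc4, Rc3, Rc2, Rc1, Kf4, Ke4, ... (list truncated; more exist).
Black has legal moves and is not in check → neither.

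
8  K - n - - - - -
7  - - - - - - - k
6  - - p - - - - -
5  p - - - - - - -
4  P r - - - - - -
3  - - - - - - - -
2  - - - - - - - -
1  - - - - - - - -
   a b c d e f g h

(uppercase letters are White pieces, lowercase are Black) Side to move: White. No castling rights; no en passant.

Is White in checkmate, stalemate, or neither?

stalemate

White to move; white king on a8.
In check: no.
King squares — a7: attacked by Nc8; b7: attacked by Rb4; b8: attacked by Rb4.
Legal moves for White: none.
Not in check and no legal moves → stalemate.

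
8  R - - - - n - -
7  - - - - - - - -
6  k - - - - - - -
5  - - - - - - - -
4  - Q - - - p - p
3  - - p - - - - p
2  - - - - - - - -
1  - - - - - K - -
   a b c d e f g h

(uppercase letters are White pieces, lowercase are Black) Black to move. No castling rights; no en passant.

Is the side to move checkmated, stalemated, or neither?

checkmate

Black to move; black king on a6.
In check: yes, from the white rook on a8.
King squares — a5: attacked by Qb4; b5: attacked by Qb4; b6: attacked by Qb4; a7: attacked by Ra8; b7: attacked by Qb4.
Legal moves for Black: none.
In check with no legal moves → checkmate.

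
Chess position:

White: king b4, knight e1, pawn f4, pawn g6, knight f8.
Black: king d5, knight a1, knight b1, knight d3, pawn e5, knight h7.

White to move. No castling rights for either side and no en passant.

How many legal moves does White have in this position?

White to move; king on b4.
In check: yes, from the black knight on d3.
Legal moves: Kb5, Ka5, Ka4, Nxd3.
Count: 4.

4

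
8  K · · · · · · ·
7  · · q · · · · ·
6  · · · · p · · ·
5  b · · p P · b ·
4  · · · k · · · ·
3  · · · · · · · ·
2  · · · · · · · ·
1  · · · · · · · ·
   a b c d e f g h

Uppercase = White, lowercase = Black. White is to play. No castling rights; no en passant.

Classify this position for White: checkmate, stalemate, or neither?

stalemate

White to move; white king on a8.
In check: no.
King squares — a7: attacked by Qc7; b7: attacked by Qc7; b8: attacked by Qc7.
Legal moves for White: none.
Not in check and no legal moves → stalemate.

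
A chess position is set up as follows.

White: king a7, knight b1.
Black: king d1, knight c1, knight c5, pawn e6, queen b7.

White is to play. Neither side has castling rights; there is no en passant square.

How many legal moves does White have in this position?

0

White to move; king on a7.
In check: yes, from the black queen on b7.
Legal moves: none.
Count: 0.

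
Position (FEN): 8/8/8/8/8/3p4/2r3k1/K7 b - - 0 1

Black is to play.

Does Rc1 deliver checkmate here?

After Rc1: white king on a1; in check: yes, from the black rook on c1.
White has 2 legal replies: Kb2, Ka2.
In check but a legal move exists → not checkmate.

no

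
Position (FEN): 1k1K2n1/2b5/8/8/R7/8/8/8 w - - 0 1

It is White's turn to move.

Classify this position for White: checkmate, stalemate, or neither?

neither

White to move; white king on d8.
In check: yes, from the black bishop on c7.
King squares — c7: attacked by Kb8; d7: available; e7: attacked by Ng8; c8: attacked by Kb8; e8: available.
Legal moves for White: Ke8, Kd7.
White is in check but has 2 legal moves → neither.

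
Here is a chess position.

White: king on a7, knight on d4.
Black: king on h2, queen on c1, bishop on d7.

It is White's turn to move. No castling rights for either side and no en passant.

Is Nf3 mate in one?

After Nf3: black king on h2; in check: yes, from the white knight on f3.
Black has 4 legal replies: Kh3, Kg3, Kg2, Kh1.
In check but a legal move exists → not checkmate.

no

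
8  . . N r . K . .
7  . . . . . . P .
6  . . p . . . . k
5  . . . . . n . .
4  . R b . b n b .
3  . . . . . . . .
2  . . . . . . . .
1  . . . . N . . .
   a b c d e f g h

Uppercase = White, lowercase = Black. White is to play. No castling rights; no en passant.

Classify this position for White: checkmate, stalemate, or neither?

checkmate

White to move; white king on f8.
In check: yes, from the black rook on d8.
King squares — e7: attacked by Nf5; f7: attacked by Bc4; g7: own pawn; e8: attacked by Rd8; g8: attacked by Bc4.
Legal moves for White: none.
In check with no legal moves → checkmate.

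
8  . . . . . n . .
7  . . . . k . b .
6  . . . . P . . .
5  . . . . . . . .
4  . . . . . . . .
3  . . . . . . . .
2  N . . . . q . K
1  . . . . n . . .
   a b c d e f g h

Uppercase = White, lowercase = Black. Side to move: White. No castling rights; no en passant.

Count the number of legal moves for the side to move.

White to move; king on h2.
In check: yes, from the black queen on f2.
Legal moves: Kh3, Kh1.
Count: 2.

2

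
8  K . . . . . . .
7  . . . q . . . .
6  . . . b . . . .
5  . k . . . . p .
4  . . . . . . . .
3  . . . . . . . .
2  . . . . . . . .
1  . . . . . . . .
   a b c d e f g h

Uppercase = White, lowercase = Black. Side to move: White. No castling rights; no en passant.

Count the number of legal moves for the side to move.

White to move; king on a8.
In check: no.
Legal moves: none.
Count: 0.

0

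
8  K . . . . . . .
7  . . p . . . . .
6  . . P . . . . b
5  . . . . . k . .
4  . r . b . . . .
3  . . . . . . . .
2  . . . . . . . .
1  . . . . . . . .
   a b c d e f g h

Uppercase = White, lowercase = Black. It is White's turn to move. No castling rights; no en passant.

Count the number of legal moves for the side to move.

White to move; king on a8.
In check: no.
Legal moves: none.
Count: 0.

0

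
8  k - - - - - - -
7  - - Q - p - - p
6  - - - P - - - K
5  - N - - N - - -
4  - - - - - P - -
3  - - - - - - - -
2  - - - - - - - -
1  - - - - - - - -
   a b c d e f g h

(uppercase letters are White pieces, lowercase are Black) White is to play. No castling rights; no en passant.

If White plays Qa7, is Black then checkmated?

After Qa7: black king on a8; in check: yes, from the white queen on a7.
King squares — a7: attacked by Nb5; b7: attacked by Qa7; b8: attacked by Qa7.
Black has no legal moves → checkmate.

yes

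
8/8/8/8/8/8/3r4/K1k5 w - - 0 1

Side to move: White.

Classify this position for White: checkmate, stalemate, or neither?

White to move; white king on a1.
In check: no.
King squares — b1: attacked by Kc1; a2: attacked by Rd2; b2: attacked by Kc1.
Legal moves for White: none.
Not in check and no legal moves → stalemate.

stalemate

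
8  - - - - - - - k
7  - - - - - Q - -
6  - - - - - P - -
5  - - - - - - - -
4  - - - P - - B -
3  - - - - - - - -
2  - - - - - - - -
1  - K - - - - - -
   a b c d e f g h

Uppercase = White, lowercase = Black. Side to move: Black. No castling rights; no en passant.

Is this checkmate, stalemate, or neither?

Black to move; black king on h8.
In check: no.
King squares — g7: attacked by Pf6; h7: attacked by Qf7; g8: attacked by Qf7.
Legal moves for Black: none.
Not in check and no legal moves → stalemate.

stalemate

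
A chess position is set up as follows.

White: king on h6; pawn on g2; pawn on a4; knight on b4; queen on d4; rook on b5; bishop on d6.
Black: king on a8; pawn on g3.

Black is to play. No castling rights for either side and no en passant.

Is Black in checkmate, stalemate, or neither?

stalemate

Black to move; black king on a8.
In check: no.
King squares — a7: attacked by Qd4; b7: attacked by Rb5; b8: attacked by Rb5.
Legal moves for Black: none.
Not in check and no legal moves → stalemate.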